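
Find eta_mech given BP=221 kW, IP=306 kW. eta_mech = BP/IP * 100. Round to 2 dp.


eta_mech = (BP / IP) * 100
Ratio = 221 / 306 = 0.7222
eta_mech = 0.7222 * 100 = 72.22%


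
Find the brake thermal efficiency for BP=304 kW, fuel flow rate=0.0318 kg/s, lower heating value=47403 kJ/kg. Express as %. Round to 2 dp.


eta_BTE = (BP / (mf * LHV)) * 100
Denominator = 0.0318 * 47403 = 1507.4154 kW
eta_BTE = (304 / 1507.4154) * 100 = 20.17%


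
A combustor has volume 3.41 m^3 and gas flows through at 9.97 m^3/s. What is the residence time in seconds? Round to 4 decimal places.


tau = V / Q_flow
tau = 3.41 / 9.97 = 0.3420 s


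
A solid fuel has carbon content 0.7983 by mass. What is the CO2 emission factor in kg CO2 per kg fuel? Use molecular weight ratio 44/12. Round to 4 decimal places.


EF = C_frac * (M_CO2 / M_C)
EF = 0.7983 * (44/12)
EF = 0.7983 * 3.666667 = 2.9271 kg_CO2/kg_fuel


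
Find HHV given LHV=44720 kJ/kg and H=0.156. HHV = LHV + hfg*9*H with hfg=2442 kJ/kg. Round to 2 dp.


HHV = LHV + hfg * 9 * H
Water addition = 2442 * 9 * 0.156 = 3428.568 kJ/kg
HHV = 44720 + 3428.568 = 48148.57 kJ/kg


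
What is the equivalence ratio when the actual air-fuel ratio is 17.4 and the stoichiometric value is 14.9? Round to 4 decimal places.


phi = AFR_stoich / AFR_actual
phi = 14.9 / 17.4 = 0.8563


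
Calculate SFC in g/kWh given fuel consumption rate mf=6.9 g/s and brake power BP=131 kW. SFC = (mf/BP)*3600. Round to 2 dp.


SFC = (mf / BP) * 3600
Rate = 6.9 / 131 = 0.052672 g/(s*kW)
SFC = 0.052672 * 3600 = 189.62 g/kWh


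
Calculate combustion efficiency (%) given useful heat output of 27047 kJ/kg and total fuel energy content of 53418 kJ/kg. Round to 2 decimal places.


Efficiency = (Q_useful / Q_fuel) * 100
Efficiency = (27047 / 53418) * 100
Efficiency = 0.5063 * 100 = 50.63%


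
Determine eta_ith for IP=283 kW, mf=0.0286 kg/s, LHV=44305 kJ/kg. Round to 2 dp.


eta_ith = (IP / (mf * LHV)) * 100
Denominator = 0.0286 * 44305 = 1267.1230 kW
eta_ith = (283 / 1267.1230) * 100 = 22.33%


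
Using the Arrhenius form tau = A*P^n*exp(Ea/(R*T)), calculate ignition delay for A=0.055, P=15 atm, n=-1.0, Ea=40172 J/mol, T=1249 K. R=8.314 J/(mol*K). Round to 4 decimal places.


tau = A * P^n * exp(Ea/(R*T))
P^n = 15^(-1.0) = 0.06666667
Ea/(R*T) = 40172/(8.314*1249) = 3.868575
exp(Ea/(R*T)) = 47.874106
tau = 0.055 * 0.06666667 * 47.874106 = 0.1755 ms


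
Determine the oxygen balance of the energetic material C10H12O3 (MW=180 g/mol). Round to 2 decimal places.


OB = -1600 * (2C + H/2 - O) / MW
Inner = 2*10 + 12/2 - 3 = 23.00
OB = -1600 * 23.00 / 180 = -204.44%


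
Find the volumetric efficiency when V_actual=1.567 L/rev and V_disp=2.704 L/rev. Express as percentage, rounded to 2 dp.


eta_v = (V_actual / V_disp) * 100
Ratio = 1.567 / 2.704 = 0.5795
eta_v = 0.5795 * 100 = 57.95%


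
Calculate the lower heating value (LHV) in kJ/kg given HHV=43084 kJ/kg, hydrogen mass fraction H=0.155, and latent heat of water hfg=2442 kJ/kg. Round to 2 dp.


LHV = HHV - hfg * 9 * H
Water correction = 2442 * 9 * 0.155 = 3406.590 kJ/kg
LHV = 43084 - 3406.590 = 39677.41 kJ/kg


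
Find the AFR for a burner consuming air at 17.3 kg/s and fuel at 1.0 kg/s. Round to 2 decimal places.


AFR = m_air / m_fuel
AFR = 17.3 / 1.0 = 17.30


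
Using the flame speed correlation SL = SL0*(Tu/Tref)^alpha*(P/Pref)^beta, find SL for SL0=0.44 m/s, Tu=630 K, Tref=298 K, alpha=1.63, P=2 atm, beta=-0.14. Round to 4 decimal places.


SL = SL0 * (Tu/Tref)^alpha * (P/Pref)^beta
T ratio = 630/298 = 2.11409396
(T ratio)^alpha = 2.11409396^1.63 = 3.388072
(P/Pref)^beta = 2^(-0.14) = 0.907519
SL = 0.44 * 3.388072 * 0.907519 = 1.3529 m/s


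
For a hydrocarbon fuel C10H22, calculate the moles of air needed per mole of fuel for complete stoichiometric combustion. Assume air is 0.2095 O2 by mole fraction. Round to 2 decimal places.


Balanced combustion: C10H22 + 15.5 O2 -> 10 CO2 + 11 H2O
O2 needed = C + H/4 = 10 + 22/4 = 15.50 moles
Air moles = O2 / 0.2095 = 15.50 / 0.2095 = 73.99 moles air


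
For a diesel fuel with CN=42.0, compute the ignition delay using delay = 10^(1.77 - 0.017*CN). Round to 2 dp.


delay = 10^(1.77 - 0.017*CN)
Exponent = 1.77 - 0.017*42.0 = 1.0560
delay = 10^1.0560 = 11.38 ms


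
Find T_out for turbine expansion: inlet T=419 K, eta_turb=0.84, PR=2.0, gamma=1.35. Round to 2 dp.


T_out = T_in * (1 - eta * (1 - PR^(-(gamma-1)/gamma)))
Exponent = -(1.35-1)/1.35 = -0.25925926
PR^exp = 2.0^(-0.25925926) = 0.83551680
Factor = 1 - 0.84*(1 - 0.83551680) = 0.86183411
T_out = 419 * 0.86183411 = 361.11 K


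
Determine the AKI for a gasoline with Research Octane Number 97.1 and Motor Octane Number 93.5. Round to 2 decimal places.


AKI = (RON + MON) / 2
AKI = (97.1 + 93.5) / 2
AKI = 190.6 / 2 = 95.30


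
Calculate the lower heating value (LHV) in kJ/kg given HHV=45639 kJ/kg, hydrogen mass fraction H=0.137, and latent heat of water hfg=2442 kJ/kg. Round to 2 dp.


LHV = HHV - hfg * 9 * H
Water correction = 2442 * 9 * 0.137 = 3010.986 kJ/kg
LHV = 45639 - 3010.986 = 42628.01 kJ/kg


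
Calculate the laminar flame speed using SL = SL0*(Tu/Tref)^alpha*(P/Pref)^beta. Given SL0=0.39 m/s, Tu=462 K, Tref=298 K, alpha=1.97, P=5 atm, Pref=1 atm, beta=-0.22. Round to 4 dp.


SL = SL0 * (Tu/Tref)^alpha * (P/Pref)^beta
T ratio = 462/298 = 1.55033557
(T ratio)^alpha = 1.55033557^1.97 = 2.372131
(P/Pref)^beta = 5^(-0.22) = 0.701821
SL = 0.39 * 2.372131 * 0.701821 = 0.6493 m/s


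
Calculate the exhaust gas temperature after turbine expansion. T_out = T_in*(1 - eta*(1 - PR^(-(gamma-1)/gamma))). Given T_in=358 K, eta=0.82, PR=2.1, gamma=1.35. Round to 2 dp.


T_out = T_in * (1 - eta * (1 - PR^(-(gamma-1)/gamma)))
Exponent = -(1.35-1)/1.35 = -0.25925926
PR^exp = 2.1^(-0.25925926) = 0.82501466
Factor = 1 - 0.82*(1 - 0.82501466) = 0.85651202
T_out = 358 * 0.85651202 = 306.63 K


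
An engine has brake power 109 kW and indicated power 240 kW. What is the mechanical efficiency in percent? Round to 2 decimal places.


eta_mech = (BP / IP) * 100
Ratio = 109 / 240 = 0.4542
eta_mech = 0.4542 * 100 = 45.42%


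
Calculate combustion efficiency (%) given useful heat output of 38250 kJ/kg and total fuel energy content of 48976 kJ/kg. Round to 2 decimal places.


Efficiency = (Q_useful / Q_fuel) * 100
Efficiency = (38250 / 48976) * 100
Efficiency = 0.7810 * 100 = 78.10%


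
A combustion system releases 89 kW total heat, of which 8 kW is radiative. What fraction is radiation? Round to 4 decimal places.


f_rad = Q_rad / Q_total
f_rad = 8 / 89 = 0.0899


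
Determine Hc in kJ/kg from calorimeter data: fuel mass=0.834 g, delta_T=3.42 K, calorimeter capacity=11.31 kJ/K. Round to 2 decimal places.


Hc = C_cal * delta_T / m_fuel
Q_released = 11.31 * 3.42 = 38.6802 kJ
m_fuel = 0.834 g = 0.834/1000 kg = 0.000834 kg
Hc = 38.6802 / 0.000834 = 46379.14 kJ/kg


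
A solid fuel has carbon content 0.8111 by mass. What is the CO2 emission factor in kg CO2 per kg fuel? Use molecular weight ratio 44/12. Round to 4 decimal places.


EF = C_frac * (M_CO2 / M_C)
EF = 0.8111 * (44/12)
EF = 0.8111 * 3.666667 = 2.9740 kg_CO2/kg_fuel


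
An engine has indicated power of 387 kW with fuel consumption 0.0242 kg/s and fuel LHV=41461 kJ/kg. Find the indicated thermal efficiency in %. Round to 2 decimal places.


eta_ith = (IP / (mf * LHV)) * 100
Denominator = 0.0242 * 41461 = 1003.3562 kW
eta_ith = (387 / 1003.3562) * 100 = 38.57%


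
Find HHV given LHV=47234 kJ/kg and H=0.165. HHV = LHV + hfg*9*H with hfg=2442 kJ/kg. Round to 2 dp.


HHV = LHV + hfg * 9 * H
Water addition = 2442 * 9 * 0.165 = 3626.370 kJ/kg
HHV = 47234 + 3626.370 = 50860.37 kJ/kg


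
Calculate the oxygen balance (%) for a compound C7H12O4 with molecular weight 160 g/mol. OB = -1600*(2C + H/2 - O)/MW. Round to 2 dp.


OB = -1600 * (2C + H/2 - O) / MW
Inner = 2*7 + 12/2 - 4 = 16.00
OB = -1600 * 16.00 / 160 = -160.00%


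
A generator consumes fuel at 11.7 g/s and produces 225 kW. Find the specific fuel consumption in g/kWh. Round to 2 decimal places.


SFC = (mf / BP) * 3600
Rate = 11.7 / 225 = 0.052000 g/(s*kW)
SFC = 0.052000 * 3600 = 187.20 g/kWh


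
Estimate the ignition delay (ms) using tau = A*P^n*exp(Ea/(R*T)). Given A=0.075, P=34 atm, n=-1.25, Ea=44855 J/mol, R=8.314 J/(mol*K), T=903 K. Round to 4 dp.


tau = A * P^n * exp(Ea/(R*T))
P^n = 34^(-1.25) = 0.01218011
Ea/(R*T) = 44855/(8.314*903) = 5.974659
exp(Ea/(R*T)) = 393.333774
tau = 0.075 * 0.01218011 * 393.333774 = 0.3593 ms


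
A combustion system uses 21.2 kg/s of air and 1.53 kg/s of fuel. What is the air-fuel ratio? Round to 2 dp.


AFR = m_air / m_fuel
AFR = 21.2 / 1.53 = 13.86


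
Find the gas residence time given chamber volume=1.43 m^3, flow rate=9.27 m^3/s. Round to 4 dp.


tau = V / Q_flow
tau = 1.43 / 9.27 = 0.1543 s


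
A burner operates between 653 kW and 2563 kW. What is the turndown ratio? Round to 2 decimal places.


TDR = Q_max / Q_min
TDR = 2563 / 653 = 3.92


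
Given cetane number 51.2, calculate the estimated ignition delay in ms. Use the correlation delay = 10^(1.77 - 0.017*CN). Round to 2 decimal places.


delay = 10^(1.77 - 0.017*CN)
Exponent = 1.77 - 0.017*51.2 = 0.8996
delay = 10^0.8996 = 7.94 ms


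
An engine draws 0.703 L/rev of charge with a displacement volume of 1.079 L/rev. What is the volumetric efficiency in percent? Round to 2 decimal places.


eta_v = (V_actual / V_disp) * 100
Ratio = 0.703 / 1.079 = 0.6515
eta_v = 0.6515 * 100 = 65.15%


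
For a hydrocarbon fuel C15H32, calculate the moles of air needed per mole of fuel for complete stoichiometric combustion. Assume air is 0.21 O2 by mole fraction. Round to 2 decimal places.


Balanced combustion: C15H32 + 23 O2 -> 15 CO2 + 16 H2O
O2 needed = C + H/4 = 15 + 32/4 = 23.00 moles
Air moles = O2 / 0.21 = 23.00 / 0.21 = 109.52 moles air


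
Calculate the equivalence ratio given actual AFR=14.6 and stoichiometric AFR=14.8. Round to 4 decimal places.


phi = AFR_stoich / AFR_actual
phi = 14.8 / 14.6 = 1.0137


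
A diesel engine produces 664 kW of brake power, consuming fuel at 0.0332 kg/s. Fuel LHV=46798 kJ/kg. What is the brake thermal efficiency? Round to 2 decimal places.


eta_BTE = (BP / (mf * LHV)) * 100
Denominator = 0.0332 * 46798 = 1553.6936 kW
eta_BTE = (664 / 1553.6936) * 100 = 42.74%


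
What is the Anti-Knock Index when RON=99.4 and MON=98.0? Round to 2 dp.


AKI = (RON + MON) / 2
AKI = (99.4 + 98.0) / 2
AKI = 197.4 / 2 = 98.70


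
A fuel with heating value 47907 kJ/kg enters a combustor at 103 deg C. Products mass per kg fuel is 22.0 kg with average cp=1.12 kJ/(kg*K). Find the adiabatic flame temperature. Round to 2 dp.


T_ad = T_in + Hc / (m_p * cp)
Denominator = 22.0 * 1.12 = 24.6400
Temperature rise = 47907 / 24.6400 = 1944.28 K
T_ad = 103 + 1944.28 = 2047.28 deg C


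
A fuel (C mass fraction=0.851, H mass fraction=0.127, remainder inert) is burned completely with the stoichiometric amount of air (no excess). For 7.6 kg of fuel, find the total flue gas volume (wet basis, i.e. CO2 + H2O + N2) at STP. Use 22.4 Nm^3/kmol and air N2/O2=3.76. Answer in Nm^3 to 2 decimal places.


Per kg fuel: CO2 = (C/12 kmol)*22.4 = (0.851/12)*22.4 = 1.58853 Nm^3
Per kg fuel: H2O = (H/2 kmol)*22.4 = (0.127/2)*22.4 = 1.42240 Nm^3
O2 needed per kg fuel = C/12 + H/4 = 0.851/12 + 0.127/4 = 0.10266667 kmol
Per kg fuel: N2 = O2*3.76*22.4 = 0.10266667*3.76*22.4 = 8.64700 Nm^3
Total per kg = 1.58853 + 1.42240 + 8.64700 = 11.65793 Nm^3
Total = 11.65793 * 7.6 = 88.60 Nm^3


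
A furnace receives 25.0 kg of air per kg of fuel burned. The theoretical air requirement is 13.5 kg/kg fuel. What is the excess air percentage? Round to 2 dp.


Excess air = actual - stoichiometric = 25.0 - 13.5 = 11.50 kg/kg fuel
Excess air % = (excess / stoich) * 100 = (11.50 / 13.5) * 100 = 85.19%


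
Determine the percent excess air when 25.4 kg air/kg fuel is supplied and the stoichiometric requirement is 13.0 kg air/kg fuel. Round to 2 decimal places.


Excess air = actual - stoichiometric = 25.4 - 13.0 = 12.40 kg/kg fuel
Excess air % = (excess / stoich) * 100 = (12.40 / 13.0) * 100 = 95.38%


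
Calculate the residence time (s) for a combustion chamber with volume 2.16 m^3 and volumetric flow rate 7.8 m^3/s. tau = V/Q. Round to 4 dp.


tau = V / Q_flow
tau = 2.16 / 7.8 = 0.2769 s


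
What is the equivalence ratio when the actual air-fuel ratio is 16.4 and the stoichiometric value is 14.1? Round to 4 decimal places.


phi = AFR_stoich / AFR_actual
phi = 14.1 / 16.4 = 0.8598


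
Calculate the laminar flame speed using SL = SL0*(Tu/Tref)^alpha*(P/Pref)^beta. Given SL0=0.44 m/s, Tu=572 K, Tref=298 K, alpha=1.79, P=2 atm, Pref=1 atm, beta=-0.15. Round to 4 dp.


SL = SL0 * (Tu/Tref)^alpha * (P/Pref)^beta
T ratio = 572/298 = 1.91946309
(T ratio)^alpha = 1.91946309^1.79 = 3.212860
(P/Pref)^beta = 2^(-0.15) = 0.901250
SL = 0.44 * 3.212860 * 0.901250 = 1.2741 m/s


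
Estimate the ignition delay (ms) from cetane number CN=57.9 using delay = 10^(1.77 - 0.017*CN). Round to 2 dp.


delay = 10^(1.77 - 0.017*CN)
Exponent = 1.77 - 0.017*57.9 = 0.7857
delay = 10^0.7857 = 6.11 ms


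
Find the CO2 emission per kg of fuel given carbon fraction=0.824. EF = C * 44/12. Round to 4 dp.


EF = C_frac * (M_CO2 / M_C)
EF = 0.824 * (44/12)
EF = 0.824 * 3.666667 = 3.0213 kg_CO2/kg_fuel


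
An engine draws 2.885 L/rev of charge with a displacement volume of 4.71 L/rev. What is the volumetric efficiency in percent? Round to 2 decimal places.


eta_v = (V_actual / V_disp) * 100
Ratio = 2.885 / 4.71 = 0.6125
eta_v = 0.6125 * 100 = 61.25%


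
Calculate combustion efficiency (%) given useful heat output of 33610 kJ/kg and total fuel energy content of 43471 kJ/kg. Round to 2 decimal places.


Efficiency = (Q_useful / Q_fuel) * 100
Efficiency = (33610 / 43471) * 100
Efficiency = 0.7732 * 100 = 77.32%


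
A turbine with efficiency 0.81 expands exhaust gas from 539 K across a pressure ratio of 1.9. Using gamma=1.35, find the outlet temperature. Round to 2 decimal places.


T_out = T_in * (1 - eta * (1 - PR^(-(gamma-1)/gamma)))
Exponent = -(1.35-1)/1.35 = -0.25925926
PR^exp = 1.9^(-0.25925926) = 0.84670193
Factor = 1 - 0.81*(1 - 0.84670193) = 0.87582856
T_out = 539 * 0.87582856 = 472.07 K


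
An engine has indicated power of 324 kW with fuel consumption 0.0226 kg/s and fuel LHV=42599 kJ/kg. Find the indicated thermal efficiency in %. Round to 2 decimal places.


eta_ith = (IP / (mf * LHV)) * 100
Denominator = 0.0226 * 42599 = 962.7374 kW
eta_ith = (324 / 962.7374) * 100 = 33.65%


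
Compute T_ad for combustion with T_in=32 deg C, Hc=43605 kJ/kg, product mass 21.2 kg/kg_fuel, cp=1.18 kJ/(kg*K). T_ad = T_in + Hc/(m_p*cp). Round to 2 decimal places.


T_ad = T_in + Hc / (m_p * cp)
Denominator = 21.2 * 1.18 = 25.0160
Temperature rise = 43605 / 25.0160 = 1743.08 K
T_ad = 32 + 1743.08 = 1775.08 deg C


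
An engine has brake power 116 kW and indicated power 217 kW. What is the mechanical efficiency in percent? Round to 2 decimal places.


eta_mech = (BP / IP) * 100
Ratio = 116 / 217 = 0.5346
eta_mech = 0.5346 * 100 = 53.46%


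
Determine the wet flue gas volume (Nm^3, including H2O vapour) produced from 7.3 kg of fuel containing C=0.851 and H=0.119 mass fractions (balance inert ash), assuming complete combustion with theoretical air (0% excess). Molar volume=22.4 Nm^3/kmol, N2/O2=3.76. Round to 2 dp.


Per kg fuel: CO2 = (C/12 kmol)*22.4 = (0.851/12)*22.4 = 1.58853 Nm^3
Per kg fuel: H2O = (H/2 kmol)*22.4 = (0.119/2)*22.4 = 1.33280 Nm^3
O2 needed per kg fuel = C/12 + H/4 = 0.851/12 + 0.119/4 = 0.10066667 kmol
Per kg fuel: N2 = O2*3.76*22.4 = 0.10066667*3.76*22.4 = 8.47855 Nm^3
Total per kg = 1.58853 + 1.33280 + 8.47855 = 11.39988 Nm^3
Total = 11.39988 * 7.3 = 83.22 Nm^3


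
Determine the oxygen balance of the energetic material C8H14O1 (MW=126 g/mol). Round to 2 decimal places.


OB = -1600 * (2C + H/2 - O) / MW
Inner = 2*8 + 14/2 - 1 = 22.00
OB = -1600 * 22.00 / 126 = -279.37%


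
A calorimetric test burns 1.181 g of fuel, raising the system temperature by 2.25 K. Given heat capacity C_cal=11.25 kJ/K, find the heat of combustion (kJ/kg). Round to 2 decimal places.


Hc = C_cal * delta_T / m_fuel
Q_released = 11.25 * 2.25 = 25.3125 kJ
m_fuel = 1.181 g = 1.181/1000 kg = 0.001181 kg
Hc = 25.3125 / 0.001181 = 21433.11 kJ/kg


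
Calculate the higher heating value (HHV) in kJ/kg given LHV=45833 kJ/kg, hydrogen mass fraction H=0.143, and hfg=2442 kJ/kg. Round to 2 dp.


HHV = LHV + hfg * 9 * H
Water addition = 2442 * 9 * 0.143 = 3142.854 kJ/kg
HHV = 45833 + 3142.854 = 48975.85 kJ/kg


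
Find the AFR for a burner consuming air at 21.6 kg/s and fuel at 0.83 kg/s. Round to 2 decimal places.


AFR = m_air / m_fuel
AFR = 21.6 / 0.83 = 26.02


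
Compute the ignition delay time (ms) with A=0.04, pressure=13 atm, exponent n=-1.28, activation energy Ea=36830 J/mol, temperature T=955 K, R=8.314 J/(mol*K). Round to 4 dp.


tau = A * P^n * exp(Ea/(R*T))
P^n = 13^(-1.28) = 0.03751047
Ea/(R*T) = 36830/(8.314*955) = 4.638615
exp(Ea/(R*T)) = 103.401037
tau = 0.04 * 0.03751047 * 103.401037 = 0.1551 ms


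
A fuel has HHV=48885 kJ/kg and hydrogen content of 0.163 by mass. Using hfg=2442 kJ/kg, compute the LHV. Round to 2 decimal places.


LHV = HHV - hfg * 9 * H
Water correction = 2442 * 9 * 0.163 = 3582.414 kJ/kg
LHV = 48885 - 3582.414 = 45302.59 kJ/kg


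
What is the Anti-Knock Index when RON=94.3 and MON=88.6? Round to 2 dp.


AKI = (RON + MON) / 2
AKI = (94.3 + 88.6) / 2
AKI = 182.9 / 2 = 91.45


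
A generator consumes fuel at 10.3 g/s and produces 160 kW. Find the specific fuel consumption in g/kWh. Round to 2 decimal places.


SFC = (mf / BP) * 3600
Rate = 10.3 / 160 = 0.064375 g/(s*kW)
SFC = 0.064375 * 3600 = 231.75 g/kWh


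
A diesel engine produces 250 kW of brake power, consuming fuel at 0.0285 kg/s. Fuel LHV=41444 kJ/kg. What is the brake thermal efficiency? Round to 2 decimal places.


eta_BTE = (BP / (mf * LHV)) * 100
Denominator = 0.0285 * 41444 = 1181.1540 kW
eta_BTE = (250 / 1181.1540) * 100 = 21.17%


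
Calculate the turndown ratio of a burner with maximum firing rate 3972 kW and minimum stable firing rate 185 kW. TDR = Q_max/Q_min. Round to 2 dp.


TDR = Q_max / Q_min
TDR = 3972 / 185 = 21.47


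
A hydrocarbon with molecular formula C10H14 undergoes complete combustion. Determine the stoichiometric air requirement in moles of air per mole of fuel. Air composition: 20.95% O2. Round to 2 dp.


Balanced combustion: C10H14 + 13.5 O2 -> 10 CO2 + 7 H2O
O2 needed = C + H/4 = 10 + 14/4 = 13.50 moles
Air moles = O2 / 0.2095 = 13.50 / 0.2095 = 64.44 moles air


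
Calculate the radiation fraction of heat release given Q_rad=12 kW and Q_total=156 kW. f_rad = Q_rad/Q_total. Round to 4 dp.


f_rad = Q_rad / Q_total
f_rad = 12 / 156 = 0.0769


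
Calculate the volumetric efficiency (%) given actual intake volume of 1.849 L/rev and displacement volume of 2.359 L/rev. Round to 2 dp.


eta_v = (V_actual / V_disp) * 100
Ratio = 1.849 / 2.359 = 0.7838
eta_v = 0.7838 * 100 = 78.38%


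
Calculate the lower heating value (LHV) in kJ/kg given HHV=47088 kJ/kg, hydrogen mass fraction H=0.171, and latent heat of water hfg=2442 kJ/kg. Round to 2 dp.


LHV = HHV - hfg * 9 * H
Water correction = 2442 * 9 * 0.171 = 3758.238 kJ/kg
LHV = 47088 - 3758.238 = 43329.76 kJ/kg


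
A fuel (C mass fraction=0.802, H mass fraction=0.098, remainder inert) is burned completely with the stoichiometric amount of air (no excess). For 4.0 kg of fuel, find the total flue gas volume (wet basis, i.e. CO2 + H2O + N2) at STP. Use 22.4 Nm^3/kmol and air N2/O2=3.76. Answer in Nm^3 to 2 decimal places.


Per kg fuel: CO2 = (C/12 kmol)*22.4 = (0.802/12)*22.4 = 1.49707 Nm^3
Per kg fuel: H2O = (H/2 kmol)*22.4 = (0.098/2)*22.4 = 1.09760 Nm^3
O2 needed per kg fuel = C/12 + H/4 = 0.802/12 + 0.098/4 = 0.09133333 kmol
Per kg fuel: N2 = O2*3.76*22.4 = 0.09133333*3.76*22.4 = 7.69246 Nm^3
Total per kg = 1.49707 + 1.09760 + 7.69246 = 10.28713 Nm^3
Total = 10.28713 * 4.0 = 41.15 Nm^3


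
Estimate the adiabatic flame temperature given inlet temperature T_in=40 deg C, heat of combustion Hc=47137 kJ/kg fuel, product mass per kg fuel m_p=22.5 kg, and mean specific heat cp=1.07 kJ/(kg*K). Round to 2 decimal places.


T_ad = T_in + Hc / (m_p * cp)
Denominator = 22.5 * 1.07 = 24.0750
Temperature rise = 47137 / 24.0750 = 1957.92 K
T_ad = 40 + 1957.92 = 1997.92 deg C


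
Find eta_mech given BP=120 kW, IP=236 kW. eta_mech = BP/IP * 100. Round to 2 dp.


eta_mech = (BP / IP) * 100
Ratio = 120 / 236 = 0.5085
eta_mech = 0.5085 * 100 = 50.85%


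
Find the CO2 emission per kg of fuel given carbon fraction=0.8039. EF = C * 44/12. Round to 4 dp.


EF = C_frac * (M_CO2 / M_C)
EF = 0.8039 * (44/12)
EF = 0.8039 * 3.666667 = 2.9476 kg_CO2/kg_fuel


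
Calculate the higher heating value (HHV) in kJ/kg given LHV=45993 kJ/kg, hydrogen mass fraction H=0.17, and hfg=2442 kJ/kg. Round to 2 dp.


HHV = LHV + hfg * 9 * H
Water addition = 2442 * 9 * 0.17 = 3736.260 kJ/kg
HHV = 45993 + 3736.260 = 49729.26 kJ/kg


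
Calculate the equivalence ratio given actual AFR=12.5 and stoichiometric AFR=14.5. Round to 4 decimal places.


phi = AFR_stoich / AFR_actual
phi = 14.5 / 12.5 = 1.1600


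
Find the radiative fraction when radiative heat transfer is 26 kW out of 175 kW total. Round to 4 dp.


f_rad = Q_rad / Q_total
f_rad = 26 / 175 = 0.1486


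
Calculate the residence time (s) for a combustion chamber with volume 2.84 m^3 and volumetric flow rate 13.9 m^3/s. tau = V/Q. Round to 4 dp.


tau = V / Q_flow
tau = 2.84 / 13.9 = 0.2043 s


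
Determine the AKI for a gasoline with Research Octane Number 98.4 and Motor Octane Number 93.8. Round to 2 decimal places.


AKI = (RON + MON) / 2
AKI = (98.4 + 93.8) / 2
AKI = 192.2 / 2 = 96.10


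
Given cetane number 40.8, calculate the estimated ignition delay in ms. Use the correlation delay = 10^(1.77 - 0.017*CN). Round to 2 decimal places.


delay = 10^(1.77 - 0.017*CN)
Exponent = 1.77 - 0.017*40.8 = 1.0764
delay = 10^1.0764 = 11.92 ms


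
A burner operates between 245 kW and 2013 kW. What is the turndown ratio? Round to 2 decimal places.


TDR = Q_max / Q_min
TDR = 2013 / 245 = 8.22


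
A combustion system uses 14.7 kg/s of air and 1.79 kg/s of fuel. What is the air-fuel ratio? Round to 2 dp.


AFR = m_air / m_fuel
AFR = 14.7 / 1.79 = 8.21


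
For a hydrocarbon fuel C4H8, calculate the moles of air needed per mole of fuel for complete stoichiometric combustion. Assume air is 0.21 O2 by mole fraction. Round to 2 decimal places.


Balanced combustion: C4H8 + 6 O2 -> 4 CO2 + 4 H2O
O2 needed = C + H/4 = 4 + 8/4 = 6.00 moles
Air moles = O2 / 0.21 = 6.00 / 0.21 = 28.57 moles air


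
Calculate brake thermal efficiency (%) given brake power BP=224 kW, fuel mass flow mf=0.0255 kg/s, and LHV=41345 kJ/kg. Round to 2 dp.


eta_BTE = (BP / (mf * LHV)) * 100
Denominator = 0.0255 * 41345 = 1054.2975 kW
eta_BTE = (224 / 1054.2975) * 100 = 21.25%


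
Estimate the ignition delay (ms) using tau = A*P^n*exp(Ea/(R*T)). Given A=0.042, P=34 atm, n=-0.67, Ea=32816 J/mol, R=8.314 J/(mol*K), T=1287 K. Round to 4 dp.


tau = A * P^n * exp(Ea/(R*T))
P^n = 34^(-0.67) = 0.09416925
Ea/(R*T) = 32816/(8.314*1287) = 3.066882
exp(Ea/(R*T)) = 21.474841
tau = 0.042 * 0.09416925 * 21.474841 = 0.0849 ms


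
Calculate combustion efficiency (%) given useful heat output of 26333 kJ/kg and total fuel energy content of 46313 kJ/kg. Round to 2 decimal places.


Efficiency = (Q_useful / Q_fuel) * 100
Efficiency = (26333 / 46313) * 100
Efficiency = 0.5686 * 100 = 56.86%


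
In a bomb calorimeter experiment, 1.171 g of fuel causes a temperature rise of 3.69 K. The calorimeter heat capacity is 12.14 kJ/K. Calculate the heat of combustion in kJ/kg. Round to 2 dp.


Hc = C_cal * delta_T / m_fuel
Q_released = 12.14 * 3.69 = 44.7966 kJ
m_fuel = 1.171 g = 1.171/1000 kg = 0.001171 kg
Hc = 44.7966 / 0.001171 = 38255.00 kJ/kg


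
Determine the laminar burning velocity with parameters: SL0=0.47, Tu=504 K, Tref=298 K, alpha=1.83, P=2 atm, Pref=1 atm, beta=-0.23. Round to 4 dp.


SL = SL0 * (Tu/Tref)^alpha * (P/Pref)^beta
T ratio = 504/298 = 1.69127517
(T ratio)^alpha = 1.69127517^1.83 = 2.615966
(P/Pref)^beta = 2^(-0.23) = 0.852635
SL = 0.47 * 2.615966 * 0.852635 = 1.0483 m/s


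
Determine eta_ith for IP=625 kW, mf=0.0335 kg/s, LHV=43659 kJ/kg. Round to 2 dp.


eta_ith = (IP / (mf * LHV)) * 100
Denominator = 0.0335 * 43659 = 1462.5765 kW
eta_ith = (625 / 1462.5765) * 100 = 42.73%


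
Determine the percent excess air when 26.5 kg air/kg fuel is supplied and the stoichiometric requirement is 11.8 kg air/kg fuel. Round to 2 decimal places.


Excess air = actual - stoichiometric = 26.5 - 11.8 = 14.70 kg/kg fuel
Excess air % = (excess / stoich) * 100 = (14.70 / 11.8) * 100 = 124.58%


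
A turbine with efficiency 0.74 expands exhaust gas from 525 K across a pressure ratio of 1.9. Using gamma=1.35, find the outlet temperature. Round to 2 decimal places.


T_out = T_in * (1 - eta * (1 - PR^(-(gamma-1)/gamma)))
Exponent = -(1.35-1)/1.35 = -0.25925926
PR^exp = 1.9^(-0.25925926) = 0.84670193
Factor = 1 - 0.74*(1 - 0.84670193) = 0.88655943
T_out = 525 * 0.88655943 = 465.44 K


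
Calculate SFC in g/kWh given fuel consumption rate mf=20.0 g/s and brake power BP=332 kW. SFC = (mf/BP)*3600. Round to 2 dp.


SFC = (mf / BP) * 3600
Rate = 20.0 / 332 = 0.060241 g/(s*kW)
SFC = 0.060241 * 3600 = 216.87 g/kWh


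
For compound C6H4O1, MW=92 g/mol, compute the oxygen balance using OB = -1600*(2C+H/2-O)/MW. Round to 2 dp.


OB = -1600 * (2C + H/2 - O) / MW
Inner = 2*6 + 4/2 - 1 = 13.00
OB = -1600 * 13.00 / 92 = -226.09%


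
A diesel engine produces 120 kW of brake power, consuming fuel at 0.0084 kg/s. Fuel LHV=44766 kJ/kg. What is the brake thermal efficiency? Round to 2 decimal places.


eta_BTE = (BP / (mf * LHV)) * 100
Denominator = 0.0084 * 44766 = 376.0344 kW
eta_BTE = (120 / 376.0344) * 100 = 31.91%


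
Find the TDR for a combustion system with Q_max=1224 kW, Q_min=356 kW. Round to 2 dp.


TDR = Q_max / Q_min
TDR = 1224 / 356 = 3.44


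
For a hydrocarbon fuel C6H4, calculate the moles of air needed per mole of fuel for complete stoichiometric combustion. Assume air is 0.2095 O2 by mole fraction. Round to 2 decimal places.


Balanced combustion: C6H4 + 7 O2 -> 6 CO2 + 2 H2O
O2 needed = C + H/4 = 6 + 4/4 = 7.00 moles
Air moles = O2 / 0.2095 = 7.00 / 0.2095 = 33.41 moles air


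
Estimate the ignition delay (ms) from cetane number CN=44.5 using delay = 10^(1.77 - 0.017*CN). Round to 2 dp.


delay = 10^(1.77 - 0.017*CN)
Exponent = 1.77 - 0.017*44.5 = 1.0135
delay = 10^1.0135 = 10.32 ms


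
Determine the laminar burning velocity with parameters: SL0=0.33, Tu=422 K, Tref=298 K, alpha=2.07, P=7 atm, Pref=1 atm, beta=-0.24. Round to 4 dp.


SL = SL0 * (Tu/Tref)^alpha * (P/Pref)^beta
T ratio = 422/298 = 1.41610738
(T ratio)^alpha = 1.41610738^2.07 = 2.054798
(P/Pref)^beta = 7^(-0.24) = 0.626869
SL = 0.33 * 2.054798 * 0.626869 = 0.4251 m/s


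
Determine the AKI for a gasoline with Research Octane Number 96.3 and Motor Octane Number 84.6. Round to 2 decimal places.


AKI = (RON + MON) / 2
AKI = (96.3 + 84.6) / 2
AKI = 180.9 / 2 = 90.45


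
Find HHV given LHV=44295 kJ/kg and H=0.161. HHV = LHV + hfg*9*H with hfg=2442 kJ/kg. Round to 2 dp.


HHV = LHV + hfg * 9 * H
Water addition = 2442 * 9 * 0.161 = 3538.458 kJ/kg
HHV = 44295 + 3538.458 = 47833.46 kJ/kg


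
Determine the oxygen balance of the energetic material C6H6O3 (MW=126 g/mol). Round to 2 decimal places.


OB = -1600 * (2C + H/2 - O) / MW
Inner = 2*6 + 6/2 - 3 = 12.00
OB = -1600 * 12.00 / 126 = -152.38%


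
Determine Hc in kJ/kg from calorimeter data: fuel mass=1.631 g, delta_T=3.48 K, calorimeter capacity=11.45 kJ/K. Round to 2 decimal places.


Hc = C_cal * delta_T / m_fuel
Q_released = 11.45 * 3.48 = 39.8460 kJ
m_fuel = 1.631 g = 1.631/1000 kg = 0.001631 kg
Hc = 39.8460 / 0.001631 = 24430.41 kJ/kg


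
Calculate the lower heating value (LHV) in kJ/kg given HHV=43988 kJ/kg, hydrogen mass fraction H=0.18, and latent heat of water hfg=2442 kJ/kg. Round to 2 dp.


LHV = HHV - hfg * 9 * H
Water correction = 2442 * 9 * 0.18 = 3956.040 kJ/kg
LHV = 43988 - 3956.040 = 40031.96 kJ/kg


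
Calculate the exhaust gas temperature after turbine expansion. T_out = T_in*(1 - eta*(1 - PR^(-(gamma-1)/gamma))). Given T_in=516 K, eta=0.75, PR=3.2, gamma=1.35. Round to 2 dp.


T_out = T_in * (1 - eta * (1 - PR^(-(gamma-1)/gamma)))
Exponent = -(1.35-1)/1.35 = -0.25925926
PR^exp = 3.2^(-0.25925926) = 0.73966521
Factor = 1 - 0.75*(1 - 0.73966521) = 0.80474891
T_out = 516 * 0.80474891 = 415.25 K


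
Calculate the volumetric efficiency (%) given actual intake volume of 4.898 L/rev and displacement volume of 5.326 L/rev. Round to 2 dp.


eta_v = (V_actual / V_disp) * 100
Ratio = 4.898 / 5.326 = 0.9196
eta_v = 0.9196 * 100 = 91.96%


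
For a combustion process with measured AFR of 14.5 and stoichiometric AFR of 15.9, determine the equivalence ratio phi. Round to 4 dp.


phi = AFR_stoich / AFR_actual
phi = 15.9 / 14.5 = 1.0966


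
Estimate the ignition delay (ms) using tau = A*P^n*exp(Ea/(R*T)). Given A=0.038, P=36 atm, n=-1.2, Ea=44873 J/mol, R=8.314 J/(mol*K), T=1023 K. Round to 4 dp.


tau = A * P^n * exp(Ea/(R*T))
P^n = 36^(-1.2) = 0.01356554
Ea/(R*T) = 44873/(8.314*1023) = 5.275935
exp(Ea/(R*T)) = 195.573288
tau = 0.038 * 0.01356554 * 195.573288 = 0.1008 ms


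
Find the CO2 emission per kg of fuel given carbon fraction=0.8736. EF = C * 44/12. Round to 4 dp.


EF = C_frac * (M_CO2 / M_C)
EF = 0.8736 * (44/12)
EF = 0.8736 * 3.666667 = 3.2032 kg_CO2/kg_fuel


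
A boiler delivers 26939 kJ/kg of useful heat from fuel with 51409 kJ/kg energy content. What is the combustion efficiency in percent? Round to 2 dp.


Efficiency = (Q_useful / Q_fuel) * 100
Efficiency = (26939 / 51409) * 100
Efficiency = 0.5240 * 100 = 52.40%


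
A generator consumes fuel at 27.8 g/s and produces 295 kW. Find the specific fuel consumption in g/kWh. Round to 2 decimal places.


SFC = (mf / BP) * 3600
Rate = 27.8 / 295 = 0.094237 g/(s*kW)
SFC = 0.094237 * 3600 = 339.25 g/kWh


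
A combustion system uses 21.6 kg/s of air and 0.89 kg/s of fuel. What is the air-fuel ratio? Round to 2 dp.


AFR = m_air / m_fuel
AFR = 21.6 / 0.89 = 24.27


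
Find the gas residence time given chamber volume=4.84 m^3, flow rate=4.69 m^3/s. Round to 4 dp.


tau = V / Q_flow
tau = 4.84 / 4.69 = 1.0320 s


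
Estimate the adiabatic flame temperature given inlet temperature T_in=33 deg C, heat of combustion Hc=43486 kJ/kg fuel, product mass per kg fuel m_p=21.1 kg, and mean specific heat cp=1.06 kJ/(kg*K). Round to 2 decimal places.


T_ad = T_in + Hc / (m_p * cp)
Denominator = 21.1 * 1.06 = 22.3660
Temperature rise = 43486 / 22.3660 = 1944.29 K
T_ad = 33 + 1944.29 = 1977.29 deg C


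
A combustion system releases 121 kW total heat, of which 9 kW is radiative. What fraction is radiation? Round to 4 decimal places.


f_rad = Q_rad / Q_total
f_rad = 9 / 121 = 0.0744


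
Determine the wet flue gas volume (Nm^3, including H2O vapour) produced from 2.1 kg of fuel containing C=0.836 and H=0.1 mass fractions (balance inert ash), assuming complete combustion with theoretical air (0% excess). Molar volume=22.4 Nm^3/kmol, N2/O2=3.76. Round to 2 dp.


Per kg fuel: CO2 = (C/12 kmol)*22.4 = (0.836/12)*22.4 = 1.56053 Nm^3
Per kg fuel: H2O = (H/2 kmol)*22.4 = (0.1/2)*22.4 = 1.12000 Nm^3
O2 needed per kg fuel = C/12 + H/4 = 0.836/12 + 0.1/4 = 0.09466667 kmol
Per kg fuel: N2 = O2*3.76*22.4 = 0.09466667*3.76*22.4 = 7.97321 Nm^3
Total per kg = 1.56053 + 1.12000 + 7.97321 = 10.65374 Nm^3
Total = 10.65374 * 2.1 = 22.37 Nm^3


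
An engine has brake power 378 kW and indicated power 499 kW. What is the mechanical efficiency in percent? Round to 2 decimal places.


eta_mech = (BP / IP) * 100
Ratio = 378 / 499 = 0.7575
eta_mech = 0.7575 * 100 = 75.75%


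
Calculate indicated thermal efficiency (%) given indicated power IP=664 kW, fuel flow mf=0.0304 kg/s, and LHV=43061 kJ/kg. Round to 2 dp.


eta_ith = (IP / (mf * LHV)) * 100
Denominator = 0.0304 * 43061 = 1309.0544 kW
eta_ith = (664 / 1309.0544) * 100 = 50.72%


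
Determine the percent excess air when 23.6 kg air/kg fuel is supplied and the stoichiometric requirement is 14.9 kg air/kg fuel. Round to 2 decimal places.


Excess air = actual - stoichiometric = 23.6 - 14.9 = 8.70 kg/kg fuel
Excess air % = (excess / stoich) * 100 = (8.70 / 14.9) * 100 = 58.39%


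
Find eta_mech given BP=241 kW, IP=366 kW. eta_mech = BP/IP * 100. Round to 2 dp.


eta_mech = (BP / IP) * 100
Ratio = 241 / 366 = 0.6585
eta_mech = 0.6585 * 100 = 65.85%


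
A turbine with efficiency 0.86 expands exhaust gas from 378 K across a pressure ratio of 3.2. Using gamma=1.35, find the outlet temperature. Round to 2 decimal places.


T_out = T_in * (1 - eta * (1 - PR^(-(gamma-1)/gamma)))
Exponent = -(1.35-1)/1.35 = -0.25925926
PR^exp = 3.2^(-0.25925926) = 0.73966521
Factor = 1 - 0.86*(1 - 0.73966521) = 0.77611208
T_out = 378 * 0.77611208 = 293.37 K


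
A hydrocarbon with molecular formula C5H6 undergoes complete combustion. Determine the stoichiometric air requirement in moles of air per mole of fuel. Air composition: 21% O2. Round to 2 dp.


Balanced combustion: C5H6 + 6.5 O2 -> 5 CO2 + 3 H2O
O2 needed = C + H/4 = 5 + 6/4 = 6.50 moles
Air moles = O2 / 0.21 = 6.50 / 0.21 = 30.95 moles air


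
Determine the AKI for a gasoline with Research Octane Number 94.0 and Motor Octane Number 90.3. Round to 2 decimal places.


AKI = (RON + MON) / 2
AKI = (94.0 + 90.3) / 2
AKI = 184.3 / 2 = 92.15


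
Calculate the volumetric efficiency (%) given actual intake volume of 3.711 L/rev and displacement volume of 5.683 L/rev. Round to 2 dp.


eta_v = (V_actual / V_disp) * 100
Ratio = 3.711 / 5.683 = 0.6530
eta_v = 0.6530 * 100 = 65.30%


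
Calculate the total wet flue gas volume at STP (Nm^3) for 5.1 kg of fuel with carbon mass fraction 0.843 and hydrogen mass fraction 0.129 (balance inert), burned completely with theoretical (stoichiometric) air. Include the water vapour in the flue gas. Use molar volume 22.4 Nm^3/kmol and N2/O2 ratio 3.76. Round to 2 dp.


Per kg fuel: CO2 = (C/12 kmol)*22.4 = (0.843/12)*22.4 = 1.57360 Nm^3
Per kg fuel: H2O = (H/2 kmol)*22.4 = (0.129/2)*22.4 = 1.44480 Nm^3
O2 needed per kg fuel = C/12 + H/4 = 0.843/12 + 0.129/4 = 0.10250000 kmol
Per kg fuel: N2 = O2*3.76*22.4 = 0.10250000*3.76*22.4 = 8.63296 Nm^3
Total per kg = 1.57360 + 1.44480 + 8.63296 = 11.65136 Nm^3
Total = 11.65136 * 5.1 = 59.42 Nm^3


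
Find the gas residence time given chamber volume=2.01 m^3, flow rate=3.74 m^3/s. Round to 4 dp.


tau = V / Q_flow
tau = 2.01 / 3.74 = 0.5374 s


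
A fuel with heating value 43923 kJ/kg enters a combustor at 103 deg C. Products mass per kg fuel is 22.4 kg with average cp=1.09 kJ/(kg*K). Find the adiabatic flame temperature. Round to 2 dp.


T_ad = T_in + Hc / (m_p * cp)
Denominator = 22.4 * 1.09 = 24.4160
Temperature rise = 43923 / 24.4160 = 1798.94 K
T_ad = 103 + 1798.94 = 1901.94 deg C


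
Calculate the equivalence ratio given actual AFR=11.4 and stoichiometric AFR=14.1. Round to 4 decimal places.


phi = AFR_stoich / AFR_actual
phi = 14.1 / 11.4 = 1.2368


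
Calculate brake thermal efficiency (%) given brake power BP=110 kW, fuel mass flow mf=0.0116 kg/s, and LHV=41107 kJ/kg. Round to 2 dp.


eta_BTE = (BP / (mf * LHV)) * 100
Denominator = 0.0116 * 41107 = 476.8412 kW
eta_BTE = (110 / 476.8412) * 100 = 23.07%


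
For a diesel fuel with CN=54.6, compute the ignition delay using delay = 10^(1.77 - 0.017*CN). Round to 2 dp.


delay = 10^(1.77 - 0.017*CN)
Exponent = 1.77 - 0.017*54.6 = 0.8418
delay = 10^0.8418 = 6.95 ms


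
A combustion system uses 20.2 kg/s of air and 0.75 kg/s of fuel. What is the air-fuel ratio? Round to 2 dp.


AFR = m_air / m_fuel
AFR = 20.2 / 0.75 = 26.93


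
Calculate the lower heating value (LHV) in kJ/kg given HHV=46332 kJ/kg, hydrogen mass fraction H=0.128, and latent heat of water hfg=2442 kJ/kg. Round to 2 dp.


LHV = HHV - hfg * 9 * H
Water correction = 2442 * 9 * 0.128 = 2813.184 kJ/kg
LHV = 46332 - 2813.184 = 43518.82 kJ/kg


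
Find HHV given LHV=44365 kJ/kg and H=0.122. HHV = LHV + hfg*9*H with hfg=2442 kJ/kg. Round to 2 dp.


HHV = LHV + hfg * 9 * H
Water addition = 2442 * 9 * 0.122 = 2681.316 kJ/kg
HHV = 44365 + 2681.316 = 47046.32 kJ/kg


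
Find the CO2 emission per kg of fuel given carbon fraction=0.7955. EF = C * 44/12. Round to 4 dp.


EF = C_frac * (M_CO2 / M_C)
EF = 0.7955 * (44/12)
EF = 0.7955 * 3.666667 = 2.9168 kg_CO2/kg_fuel


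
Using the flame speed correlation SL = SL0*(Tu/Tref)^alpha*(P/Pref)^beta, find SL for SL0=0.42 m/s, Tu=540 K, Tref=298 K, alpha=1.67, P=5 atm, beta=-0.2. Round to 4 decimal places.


SL = SL0 * (Tu/Tref)^alpha * (P/Pref)^beta
T ratio = 540/298 = 1.81208054
(T ratio)^alpha = 1.81208054^1.67 = 2.698711
(P/Pref)^beta = 5^(-0.2) = 0.724780
SL = 0.42 * 2.698711 * 0.724780 = 0.8215 m/s


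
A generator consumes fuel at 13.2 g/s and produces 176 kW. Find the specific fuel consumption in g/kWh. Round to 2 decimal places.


SFC = (mf / BP) * 3600
Rate = 13.2 / 176 = 0.075000 g/(s*kW)
SFC = 0.075000 * 3600 = 270.00 g/kWh


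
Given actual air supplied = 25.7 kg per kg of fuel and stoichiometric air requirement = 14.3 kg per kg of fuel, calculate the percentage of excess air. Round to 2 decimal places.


Excess air = actual - stoichiometric = 25.7 - 14.3 = 11.40 kg/kg fuel
Excess air % = (excess / stoich) * 100 = (11.40 / 14.3) * 100 = 79.72%


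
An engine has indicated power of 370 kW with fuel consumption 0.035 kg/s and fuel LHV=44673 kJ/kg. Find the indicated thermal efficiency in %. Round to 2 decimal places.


eta_ith = (IP / (mf * LHV)) * 100
Denominator = 0.035 * 44673 = 1563.5550 kW
eta_ith = (370 / 1563.5550) * 100 = 23.66%


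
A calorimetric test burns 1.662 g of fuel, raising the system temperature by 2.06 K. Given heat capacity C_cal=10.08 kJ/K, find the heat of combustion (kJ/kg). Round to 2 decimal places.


Hc = C_cal * delta_T / m_fuel
Q_released = 10.08 * 2.06 = 20.7648 kJ
m_fuel = 1.662 g = 1.662/1000 kg = 0.001662 kg
Hc = 20.7648 / 0.001662 = 12493.86 kJ/kg


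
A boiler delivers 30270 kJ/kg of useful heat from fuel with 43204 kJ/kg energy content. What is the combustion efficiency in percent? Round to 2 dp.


Efficiency = (Q_useful / Q_fuel) * 100
Efficiency = (30270 / 43204) * 100
Efficiency = 0.7006 * 100 = 70.06%


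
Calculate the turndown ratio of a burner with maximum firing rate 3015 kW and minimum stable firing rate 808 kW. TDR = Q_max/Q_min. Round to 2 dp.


TDR = Q_max / Q_min
TDR = 3015 / 808 = 3.73


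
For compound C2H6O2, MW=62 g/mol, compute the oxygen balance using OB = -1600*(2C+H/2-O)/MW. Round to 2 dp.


OB = -1600 * (2C + H/2 - O) / MW
Inner = 2*2 + 6/2 - 2 = 5.00
OB = -1600 * 5.00 / 62 = -129.03%


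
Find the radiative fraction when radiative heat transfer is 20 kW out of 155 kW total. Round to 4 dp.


f_rad = Q_rad / Q_total
f_rad = 20 / 155 = 0.1290


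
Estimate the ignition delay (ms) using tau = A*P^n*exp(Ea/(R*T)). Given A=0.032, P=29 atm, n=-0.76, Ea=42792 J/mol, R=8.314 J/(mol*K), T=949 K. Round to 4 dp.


tau = A * P^n * exp(Ea/(R*T))
P^n = 29^(-0.76) = 0.07737088
Ea/(R*T) = 42792/(8.314*949) = 5.423584
exp(Ea/(R*T)) = 226.690073
tau = 0.032 * 0.07737088 * 226.690073 = 0.5613 ms


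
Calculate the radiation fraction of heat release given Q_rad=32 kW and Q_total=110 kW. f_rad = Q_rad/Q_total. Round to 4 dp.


f_rad = Q_rad / Q_total
f_rad = 32 / 110 = 0.2909
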